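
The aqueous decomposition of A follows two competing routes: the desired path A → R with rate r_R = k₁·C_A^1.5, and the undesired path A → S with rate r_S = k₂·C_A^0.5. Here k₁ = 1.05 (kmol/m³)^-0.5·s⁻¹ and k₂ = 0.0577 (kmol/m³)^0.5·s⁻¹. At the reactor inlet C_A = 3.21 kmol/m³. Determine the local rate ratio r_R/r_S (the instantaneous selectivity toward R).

S_{R/S} = r_R/r_S = (k₁·C_A^1.5)/(k₂·C_A^0.5) = (k₁/k₂)·C_A.
= (1.05×3.210^1.5) / (0.0577×3.210^0.5) = 6.039/0.1034 = 58.4.

58.4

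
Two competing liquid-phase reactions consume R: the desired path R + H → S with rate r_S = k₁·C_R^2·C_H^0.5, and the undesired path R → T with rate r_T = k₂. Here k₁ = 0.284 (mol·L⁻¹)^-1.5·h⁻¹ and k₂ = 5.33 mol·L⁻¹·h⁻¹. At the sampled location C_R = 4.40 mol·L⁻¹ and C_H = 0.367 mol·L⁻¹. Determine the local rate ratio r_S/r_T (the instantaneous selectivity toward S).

S_{S/T} = r_S/r_T = (k₁·C_R^2·C_H^0.5)/(k₂) = (k₁/k₂)·C_R^2·C_H^0.5.
= (0.284×4.400^2×0.3670^0.5) / (5.33) = 3.331/5.330 = 0.625.

0.625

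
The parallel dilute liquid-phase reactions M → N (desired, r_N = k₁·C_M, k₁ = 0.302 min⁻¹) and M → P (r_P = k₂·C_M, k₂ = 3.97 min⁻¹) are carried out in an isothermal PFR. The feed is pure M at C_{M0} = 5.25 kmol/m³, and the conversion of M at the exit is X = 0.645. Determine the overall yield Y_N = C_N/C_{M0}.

0.0456

C_M = C_{M0}(1−X) = 1.864 kmol/m³.
Both paths are first order in M, so the instantaneous fraction to N is constant: dC_N/d(−C_M) = k₁/(k₁+k₂) = 0.07069.
C_N = 0.07069·(C_{M0}−C_M) = 0.07069×3.386 = 0.239 kmol/m³.
Y_N = C_N/C_{M0} = 0.2394/5.25 = 0.0456.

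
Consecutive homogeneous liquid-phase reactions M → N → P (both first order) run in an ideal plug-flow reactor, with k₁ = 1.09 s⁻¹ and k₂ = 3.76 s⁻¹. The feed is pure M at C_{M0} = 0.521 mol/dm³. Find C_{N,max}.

0.0911 mol/dm³

At the optimum, C_{N,max}/C_{M0} = (k₁/k₂)^[k₂/(k₂−k₁)].
= (1.09/3.76)^(3.76/(3.76−1.09)) = (0.2899)^(1.408) = 0.1749.
C_{N,max} = 0.1749×0.521 = 0.0911 mol/dm³.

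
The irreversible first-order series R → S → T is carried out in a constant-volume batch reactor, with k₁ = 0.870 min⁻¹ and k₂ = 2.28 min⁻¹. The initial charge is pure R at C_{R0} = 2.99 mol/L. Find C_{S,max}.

0.630 mol/L

Evaluating C_S at t_opt = ln(k₂/k₁)/(k₂−k₁) gives C_{S,max}/C_{R0} = (k₁/k₂)^[k₂/(k₂−k₁)].
= (0.870/2.28)^(2.28/(2.28−0.870)) = (0.3816)^(1.617) = 0.2106.
C_{S,max} = 0.2106×2.99 = 0.630 mol/L.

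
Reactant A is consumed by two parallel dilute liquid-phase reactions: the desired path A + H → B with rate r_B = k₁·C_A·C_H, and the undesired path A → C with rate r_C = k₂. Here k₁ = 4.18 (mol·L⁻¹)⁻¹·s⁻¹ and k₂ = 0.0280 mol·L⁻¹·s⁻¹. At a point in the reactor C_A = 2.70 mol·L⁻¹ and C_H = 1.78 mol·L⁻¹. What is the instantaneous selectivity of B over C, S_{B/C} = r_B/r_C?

717

S_{B/C} = r_B/r_C = (k₁·C_A·C_H)/(k₂) = (k₁/k₂)·C_A·C_H.
= (4.18×2.700×1.780) / (0.0280) = 20.09/0.02800 = 717.
Since the desired path is higher order in A, keeping C_A high (PFR or concentrated feed) favours B.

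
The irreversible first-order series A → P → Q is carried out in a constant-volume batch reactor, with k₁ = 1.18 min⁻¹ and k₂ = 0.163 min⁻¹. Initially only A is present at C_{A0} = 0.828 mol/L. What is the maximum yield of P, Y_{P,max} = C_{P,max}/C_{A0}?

For a first-order series the maximum intermediate yield is C_{P,max}/C_{A0} = (k₁/k₂)^[k₂/(k₂−k₁)].
= (1.18/0.163)^(0.163/(0.163−1.18)) = (7.239)^(-0.1603) = 0.7281.

0.728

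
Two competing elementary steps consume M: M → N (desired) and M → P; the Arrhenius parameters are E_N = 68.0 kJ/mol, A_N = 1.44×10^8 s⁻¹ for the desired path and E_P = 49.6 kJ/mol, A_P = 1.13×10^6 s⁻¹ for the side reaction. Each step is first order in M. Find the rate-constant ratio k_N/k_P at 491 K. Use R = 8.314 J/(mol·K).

k_N/k_P = (A_N/A_P)·exp[−(E_N−E_P)/(RT)] = (A_N/A_P)·exp[(E_P−E_N)/(RT)].
(E_P−E_N)/(RT) = (49.6−68.0)×10³/(8.314×491) = -18400/4082 = -4.507.
k_N/k_P = (1.44×10^8/1.13×10^6)·exp(-4.507) = 127.4 × 0.01103 = 1.41.

1.41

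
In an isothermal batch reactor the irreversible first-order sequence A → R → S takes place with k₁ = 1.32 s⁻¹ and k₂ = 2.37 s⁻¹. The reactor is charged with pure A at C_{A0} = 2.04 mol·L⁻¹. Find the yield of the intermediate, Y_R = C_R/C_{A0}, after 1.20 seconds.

The intermediate concentration in a first-order A→B→C sequence is C_R = k₁C_{A0}(e^(−k₁t) − e^(−k₂t))/(k₂−k₁).
e^(−k₁t) = e^(−1.32×1.20) = e^(−1.584) = 0.2052; e^(−k₂t) = e^(−2.844) = 0.05819.
C_R = 1.32×2.04/(2.37−1.32) × (0.2052−0.05819) = 2.565×0.1470 = 0.3769 mol·L⁻¹.
Y_R = C_R/C_{A0} = 0.3769/2.04 = 0.185.

0.185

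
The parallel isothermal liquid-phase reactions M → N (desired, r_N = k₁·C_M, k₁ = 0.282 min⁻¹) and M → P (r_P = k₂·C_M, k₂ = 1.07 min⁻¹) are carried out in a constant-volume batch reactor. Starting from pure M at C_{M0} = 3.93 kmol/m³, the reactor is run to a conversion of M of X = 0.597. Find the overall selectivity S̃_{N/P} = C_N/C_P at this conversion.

C_M = C_{M0}(1−X) = 1.584 kmol/m³.
Both paths are first order in M, so the instantaneous fraction to N is constant: dC_N/d(−C_M) = k₁/(k₁+k₂) = 0.2086.
C_N = 0.2086·(C_{M0}−C_M) = 0.2086×2.346 = 0.489 kmol/m³.
C_P = (C_{M0}−C_M)−C_N = 1.857 kmol/m³; S̃_{N/P} = 0.4894/1.857 = 0.264.

0.264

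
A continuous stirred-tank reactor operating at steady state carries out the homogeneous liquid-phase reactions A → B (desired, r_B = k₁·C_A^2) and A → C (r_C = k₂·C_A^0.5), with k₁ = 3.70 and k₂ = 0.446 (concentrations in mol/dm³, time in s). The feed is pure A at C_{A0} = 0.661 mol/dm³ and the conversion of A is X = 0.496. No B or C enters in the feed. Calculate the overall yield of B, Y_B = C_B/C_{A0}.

0.305

Exit C_A = C_{A0}(1−X) = 0.661×0.504 = 0.3331 mol/dm³.
A CSTR operates uniformly at the exit composition, giving r_B = 0.4106 and r_C = 0.2574 (each k·C_A^n at C_A = 0.3331).
Fraction of consumed A going to B: r_B/(r_B+r_C) = 0.6147.
C_B = 0.6147·C_{A0}·X = 0.6147×0.661×0.496 = 0.202 mol/dm³; Y_B = C_B/C_{A0} = 0.305.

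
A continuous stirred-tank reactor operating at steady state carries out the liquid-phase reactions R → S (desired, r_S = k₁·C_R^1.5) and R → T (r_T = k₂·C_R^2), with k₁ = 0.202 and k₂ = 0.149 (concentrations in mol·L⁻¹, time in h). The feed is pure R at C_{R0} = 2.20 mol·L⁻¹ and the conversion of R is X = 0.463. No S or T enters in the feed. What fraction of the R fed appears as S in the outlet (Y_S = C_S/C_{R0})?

0.257

Exit C_R = C_{R0}(1−X) = 2.20×0.537 = 1.181 mol·L⁻¹.
A CSTR operates uniformly at the exit composition, giving r_S = 0.2594 and r_T = 0.2080 (each k·C_R^n at C_R = 1.181).
Fraction of consumed R going to S: r_S/(r_S+r_T) = 0.5550.
C_S = 0.5550·C_{R0}·X = 0.5550×2.20×0.463 = 0.565 mol·L⁻¹; Y_S = C_S/C_{R0} = 0.257.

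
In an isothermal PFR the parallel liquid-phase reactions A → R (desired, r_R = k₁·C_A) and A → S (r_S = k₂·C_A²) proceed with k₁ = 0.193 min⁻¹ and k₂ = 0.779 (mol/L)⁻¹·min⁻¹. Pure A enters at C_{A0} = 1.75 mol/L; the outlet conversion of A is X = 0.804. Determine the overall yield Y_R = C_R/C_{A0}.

0.172

C_A = C_{A0}(1−X) = 0.3430 mol/L.
Along a PFR/batch, dC_R/dC_A = −r_R/(r_R+r_S) = −k₁/(k₁+k₂·C_A).
Integrating from C_{A0} to C_A: C_R = (0.193/0.779)·ln[(0.193+0.779·1.75)/(0.193+0.779·0.343)] = 0.2478·ln(1.556/0.4602) = 0.3019 mol/L.
Y_R = C_R/C_{A0} = 0.3019/1.75 = 0.172.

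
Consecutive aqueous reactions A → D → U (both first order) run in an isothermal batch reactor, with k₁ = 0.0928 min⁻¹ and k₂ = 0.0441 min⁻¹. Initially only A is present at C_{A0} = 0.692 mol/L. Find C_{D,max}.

For a first-order series the maximum intermediate yield is C_{D,max}/C_{A0} = (k₁/k₂)^[k₂/(k₂−k₁)].
= (0.0928/0.0441)^(0.0441/(0.0441−0.0928)) = (2.104)^(-0.9055) = 0.5098.
C_{D,max} = 0.5098×0.692 = 0.353 mol/L.

0.353 mol/L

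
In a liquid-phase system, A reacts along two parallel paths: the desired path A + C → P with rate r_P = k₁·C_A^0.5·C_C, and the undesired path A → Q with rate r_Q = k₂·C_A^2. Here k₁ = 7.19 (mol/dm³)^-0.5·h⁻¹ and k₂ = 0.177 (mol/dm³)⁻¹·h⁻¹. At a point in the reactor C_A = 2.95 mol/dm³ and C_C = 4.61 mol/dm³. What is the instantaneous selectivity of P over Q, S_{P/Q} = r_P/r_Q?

37.0

S_{P/Q} = r_P/r_Q = (k₁·C_A^0.5·C_C)/(k₂·C_A^2) = (k₁/k₂)·C_A^-1.5·C_C.
= (7.19×2.950^0.5×4.610) / (0.177×2.950^2) = 56.93/1.540 = 37.0.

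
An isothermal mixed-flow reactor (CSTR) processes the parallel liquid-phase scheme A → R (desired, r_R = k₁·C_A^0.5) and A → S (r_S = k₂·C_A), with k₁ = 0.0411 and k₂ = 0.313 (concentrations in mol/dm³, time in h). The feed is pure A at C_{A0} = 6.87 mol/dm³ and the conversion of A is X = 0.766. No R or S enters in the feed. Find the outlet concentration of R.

Exit C_A = C_{A0}(1−X) = 6.87×0.234 = 1.608 mol/dm³.
A CSTR operates uniformly at the exit composition, giving r_R = 0.05211 and r_S = 0.5032 (each k·C_A^n at C_A = 1.608).
Fraction of consumed A going to R: r_R/(r_R+r_S) = 0.09385.
C_R = 0.09385·C_{A0}·X = 0.09385×6.87×0.766 = 0.494 mol/dm³.

0.494 mol/dm³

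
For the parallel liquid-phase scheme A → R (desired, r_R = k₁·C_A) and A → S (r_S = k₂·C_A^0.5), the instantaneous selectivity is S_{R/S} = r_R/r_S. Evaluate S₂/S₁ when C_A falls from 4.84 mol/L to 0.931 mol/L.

0.439

S_{R/S} = (k₁/k₂)·C_A^0.5, so S₂/S₁ = (C_{A,2}/C_{A,1})^0.5.
= (0.931/4.84)^0.5 = (0.1924)^0.5 = 0.439.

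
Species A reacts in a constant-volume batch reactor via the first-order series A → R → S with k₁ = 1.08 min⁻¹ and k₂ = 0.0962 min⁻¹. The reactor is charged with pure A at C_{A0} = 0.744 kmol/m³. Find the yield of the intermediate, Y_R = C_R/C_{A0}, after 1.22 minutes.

0.682

The intermediate concentration in a first-order A→B→C sequence is C_R = k₁C_{A0}(e^(−k₁t) − e^(−k₂t))/(k₂−k₁).
e^(−k₁t) = e^(−1.08×1.22) = e^(−1.318) = 0.2678; e^(−k₂t) = e^(−0.1174) = 0.8893.
C_R = 1.08×0.744/(0.0962−1.08) × (0.2678−0.8893) = (-0.8168)×(-0.6215) = 0.5076 kmol/m³.
Y_R = C_R/C_{A0} = 0.5076/0.744 = 0.682.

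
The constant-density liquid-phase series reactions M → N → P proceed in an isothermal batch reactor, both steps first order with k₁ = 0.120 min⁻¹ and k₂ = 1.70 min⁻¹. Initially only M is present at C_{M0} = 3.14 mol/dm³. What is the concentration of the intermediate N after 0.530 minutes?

For first-order series with pure M initially, C_N(t) = k₁C_{M0}/(k₂−k₁)·(e^(−k₁t) − e^(−k₂t)).
e^(−k₁t) = e^(−0.120×0.530) = e^(−0.06360) = 0.9384; e^(−k₂t) = e^(−0.9010) = 0.4062.
C_N = 0.120×3.14/(1.70−0.120) × (0.9384−0.4062) = 0.2385×0.5322 = 0.1269 mol/dm³.

0.127 mol/dm³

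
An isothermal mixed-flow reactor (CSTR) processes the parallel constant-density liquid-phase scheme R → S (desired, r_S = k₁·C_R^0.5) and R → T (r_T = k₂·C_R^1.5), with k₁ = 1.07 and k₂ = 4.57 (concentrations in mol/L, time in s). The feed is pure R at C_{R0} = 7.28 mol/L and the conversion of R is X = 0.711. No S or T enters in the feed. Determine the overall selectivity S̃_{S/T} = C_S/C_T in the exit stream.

0.111

Exit C_R = C_{R0}(1−X) = 7.28×0.289 = 2.104 mol/L.
In a CSTR the entire volume is at exit conditions, so r_S = 1.07×2.104^0.5 = 1.552 and r_T = 4.57×2.104^1.5 = 13.95.
Overall selectivity = C_S/C_T = r_Sτ/(r_Tτ) = r_S/r_T = 0.111.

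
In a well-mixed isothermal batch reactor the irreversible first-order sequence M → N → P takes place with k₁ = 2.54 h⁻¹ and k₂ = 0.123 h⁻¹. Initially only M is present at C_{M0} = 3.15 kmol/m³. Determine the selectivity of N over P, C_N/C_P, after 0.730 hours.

The intermediate concentration in a first-order A→B→C sequence is C_N = k₁C_{M0}(e^(−k₁t) − e^(−k₂t))/(k₂−k₁).
e^(−k₁t) = e^(−2.54×0.730) = e^(−1.854) = 0.1566; e^(−k₂t) = e^(−0.08979) = 0.9141.
C_N = 2.54×3.15/(0.123−2.54) × (0.1566−0.9141) = (-3.310)×(-0.7575) = 2.508 kmol/m³.
C_M = C_{M0}e^(−k₁t) = 0.4932 kmol/m³, so C_P = C_{M0}−C_M−C_N = 0.1491 kmol/m³; C_N/C_P = 16.8.

16.8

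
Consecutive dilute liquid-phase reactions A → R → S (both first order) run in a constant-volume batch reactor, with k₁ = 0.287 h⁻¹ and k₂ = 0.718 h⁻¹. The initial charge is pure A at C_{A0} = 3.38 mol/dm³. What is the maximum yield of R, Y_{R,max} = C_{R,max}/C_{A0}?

At the optimum, C_{R,max}/C_{A0} = (k₁/k₂)^[k₂/(k₂−k₁)].
= (0.287/0.718)^(0.718/(0.718−0.287)) = (0.3997)^(1.666) = 0.2171.

0.217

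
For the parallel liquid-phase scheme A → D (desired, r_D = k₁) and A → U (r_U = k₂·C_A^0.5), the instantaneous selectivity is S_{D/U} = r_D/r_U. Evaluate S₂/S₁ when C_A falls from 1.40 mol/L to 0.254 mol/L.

S_{D/U} = (k₁/k₂)·C_A^-0.5, so S₂/S₁ = (C_{A,2}/C_{A,1})^-0.5.
= (0.254/1.40)^(-0.5) = (0.1814)^(-0.5) = 2.35.
Selectivity toward D rises as C_A falls — low-concentration operation is favoured.

2.35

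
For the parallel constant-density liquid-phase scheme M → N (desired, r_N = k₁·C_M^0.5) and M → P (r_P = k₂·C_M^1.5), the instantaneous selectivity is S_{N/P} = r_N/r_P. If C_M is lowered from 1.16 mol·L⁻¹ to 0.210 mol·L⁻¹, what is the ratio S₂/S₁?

5.52

S_{N/P} = (k₁/k₂)·C_M⁻¹, so S₂/S₁ = (C_{M,2}/C_{M,1})⁻¹.
= 1.16/0.210 = 5.52.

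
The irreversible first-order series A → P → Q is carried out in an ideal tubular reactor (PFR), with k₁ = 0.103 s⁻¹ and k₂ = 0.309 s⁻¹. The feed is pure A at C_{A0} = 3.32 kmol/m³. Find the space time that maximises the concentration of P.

The intermediate peaks when r₁ = r₂, i.e. k₁e^(−k₁τ) = k₂e^(−k₂τ), giving τ_opt = ln(k₂/k₁)/(k₂−k₁).
= ln(0.309/0.103)/(0.309−0.103) = ln(3.000)/0.2060 = 1.099/0.2060 = 5.33 s.

5.33 s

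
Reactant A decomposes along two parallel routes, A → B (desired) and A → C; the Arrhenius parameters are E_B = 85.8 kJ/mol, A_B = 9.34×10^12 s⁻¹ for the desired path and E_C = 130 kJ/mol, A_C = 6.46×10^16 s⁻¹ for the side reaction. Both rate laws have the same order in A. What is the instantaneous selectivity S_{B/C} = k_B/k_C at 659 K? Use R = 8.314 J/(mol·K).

k_B/k_C = (A_B/A_C)·exp[−(E_B−E_C)/(RT)] = (A_B/A_C)·exp[(E_C−E_B)/(RT)].
(E_C−E_B)/(RT) = (130−85.8)×10³/(8.314×659) = 44200/5479 = 8.067.
k_B/k_C = (9.34×10^12/6.46×10^16)·exp(8.067) = 1.446×10^-4 × 3188 = 0.461.
Since E_B < E_C, lowering the temperature improves selectivity toward B.

0.461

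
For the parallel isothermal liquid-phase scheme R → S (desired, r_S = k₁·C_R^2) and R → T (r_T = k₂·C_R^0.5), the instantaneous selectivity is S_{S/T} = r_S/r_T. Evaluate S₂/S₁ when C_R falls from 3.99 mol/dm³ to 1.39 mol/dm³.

S_{S/T} = (k₁/k₂)·C_R^1.5, so S₂/S₁ = (C_{R,2}/C_{R,1})^1.5.
= (1.39/3.99)^1.5 = (0.3484)^1.5 = 0.206.

0.206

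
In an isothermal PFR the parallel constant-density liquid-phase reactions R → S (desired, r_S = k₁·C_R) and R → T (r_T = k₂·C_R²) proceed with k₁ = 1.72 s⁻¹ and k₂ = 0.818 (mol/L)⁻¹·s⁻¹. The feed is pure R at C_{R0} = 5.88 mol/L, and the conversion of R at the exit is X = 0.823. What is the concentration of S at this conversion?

1.96 mol/L

C_R = C_{R0}(1−X) = 1.041 mol/L.
Along a PFR/batch, dC_S/dC_R = −r_S/(r_S+r_T) = −k₁/(k₁+k₂·C_R).
Integrating from C_{R0} to C_R: C_S = (1.72/0.818)·ln[(1.72+0.818·5.88)/(1.72+0.818·1.04)] = 2.103·ln(6.530/2.571) = 1.960 mol/L.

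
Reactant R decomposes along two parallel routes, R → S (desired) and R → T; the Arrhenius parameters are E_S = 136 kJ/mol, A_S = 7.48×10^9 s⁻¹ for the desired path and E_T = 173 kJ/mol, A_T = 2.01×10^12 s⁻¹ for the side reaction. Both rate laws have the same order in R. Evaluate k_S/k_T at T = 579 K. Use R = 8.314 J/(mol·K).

Since both paths have the same order in R, the concentration cancels and S_{S/T} = k_S/k_T = (A_S/A_T)·exp[(E_T−E_S)/(RT)].
(E_T−E_S)/(RT) = (173−136)×10³/(8.314×579) = 37000/4814 = 7.686.
k_S/k_T = (7.48×10^9/2.01×10^12)·exp(7.686) = 0.003721 × 2178 = 8.11.

8.11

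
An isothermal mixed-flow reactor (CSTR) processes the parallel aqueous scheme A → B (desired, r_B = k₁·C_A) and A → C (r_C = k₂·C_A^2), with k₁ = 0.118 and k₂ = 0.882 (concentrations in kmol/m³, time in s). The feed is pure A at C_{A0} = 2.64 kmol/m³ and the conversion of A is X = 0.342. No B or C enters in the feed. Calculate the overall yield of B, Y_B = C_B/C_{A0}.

0.0245

Exit C_A = C_{A0}(1−X) = 2.64×0.658 = 1.737 kmol/m³.
Rates in a CSTR are evaluated at the outlet concentration: r_B = 0.118×1.737 = 0.2050, r_C = 0.882×1.737^2 = 2.662.
Fraction of consumed A going to B: r_B/(r_B+r_C) = 0.07151.
C_B = 0.07151·C_{A0}·X = 0.07151×2.64×0.342 = 0.0646 kmol/m³; Y_B = C_B/C_{A0} = 0.0245.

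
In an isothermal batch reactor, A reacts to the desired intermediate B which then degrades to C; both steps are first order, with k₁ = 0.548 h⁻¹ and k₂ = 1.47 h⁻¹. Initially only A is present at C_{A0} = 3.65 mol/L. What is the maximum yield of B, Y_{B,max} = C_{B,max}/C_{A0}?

Evaluating C_B at t_opt = ln(k₂/k₁)/(k₂−k₁) gives C_{B,max}/C_{A0} = (k₁/k₂)^[k₂/(k₂−k₁)].
= (0.548/1.47)^(1.47/(1.47−0.548)) = (0.3728)^(1.594) = 0.2074.

0.207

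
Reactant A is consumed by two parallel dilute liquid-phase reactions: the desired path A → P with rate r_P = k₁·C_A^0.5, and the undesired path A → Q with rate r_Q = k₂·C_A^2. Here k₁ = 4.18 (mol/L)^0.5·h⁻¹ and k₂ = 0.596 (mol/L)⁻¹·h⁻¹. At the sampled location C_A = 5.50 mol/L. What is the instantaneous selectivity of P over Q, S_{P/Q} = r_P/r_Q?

S_{P/Q} = r_P/r_Q = (k₁·C_A^0.5)/(k₂·C_A^2) = (k₁/k₂)·C_A^-1.5.
= (4.18×5.500^0.5) / (0.596×5.500^2) = 9.803/18.03 = 0.544.

0.544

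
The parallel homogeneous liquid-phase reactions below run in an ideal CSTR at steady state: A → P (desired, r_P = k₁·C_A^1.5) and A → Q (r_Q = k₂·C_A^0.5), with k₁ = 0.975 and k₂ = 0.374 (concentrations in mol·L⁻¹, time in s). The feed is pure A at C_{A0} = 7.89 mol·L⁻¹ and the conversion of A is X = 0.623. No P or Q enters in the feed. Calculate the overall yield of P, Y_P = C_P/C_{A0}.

0.552

Exit C_A = C_{A0}(1−X) = 7.89×0.377 = 2.975 mol·L⁻¹.
A CSTR operates uniformly at the exit composition, giving r_P = 5.002 and r_Q = 0.6450 (each k·C_A^n at C_A = 2.975).
Fraction of consumed A going to P: r_P/(r_P+r_Q) = 0.8858.
C_P = 0.8858·C_{A0}·X = 0.8858×7.89×0.623 = 4.35 mol·L⁻¹; Y_P = C_P/C_{A0} = 0.552.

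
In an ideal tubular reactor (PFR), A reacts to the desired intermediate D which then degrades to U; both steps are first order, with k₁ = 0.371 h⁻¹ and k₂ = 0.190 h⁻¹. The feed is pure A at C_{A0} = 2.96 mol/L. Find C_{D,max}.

For a first-order series the maximum intermediate yield is C_{D,max}/C_{A0} = (k₁/k₂)^[k₂/(k₂−k₁)].
= (0.371/0.190)^(0.190/(0.190−0.371)) = (1.953)^(-1.050) = 0.4954.
C_{D,max} = 0.4954×2.96 = 1.47 mol/L.

1.47 mol/L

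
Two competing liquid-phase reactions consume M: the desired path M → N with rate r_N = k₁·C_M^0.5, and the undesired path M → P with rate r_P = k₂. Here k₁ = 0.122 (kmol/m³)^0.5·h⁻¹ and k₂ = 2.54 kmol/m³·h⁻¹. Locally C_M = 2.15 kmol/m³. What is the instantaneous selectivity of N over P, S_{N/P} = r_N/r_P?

S_{N/P} = r_N/r_P = (k₁·C_M^0.5)/(k₂) = (k₁/k₂)·C_M^0.5.
= (0.122×2.150^0.5) / (2.54) = 0.1789/2.540 = 0.0704.
Since the desired path is higher order in M, keeping C_M high (PFR or concentrated feed) favours N.

0.0704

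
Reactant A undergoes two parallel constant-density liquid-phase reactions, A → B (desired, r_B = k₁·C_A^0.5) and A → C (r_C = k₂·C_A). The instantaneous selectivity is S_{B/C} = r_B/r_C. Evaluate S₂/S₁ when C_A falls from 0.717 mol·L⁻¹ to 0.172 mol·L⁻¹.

S_{B/C} = (k₁/k₂)·C_A^-0.5, so S₂/S₁ = (C_{A,2}/C_{A,1})^-0.5.
= (0.172/0.717)^(-0.5) = (0.2399)^(-0.5) = 2.04.

2.04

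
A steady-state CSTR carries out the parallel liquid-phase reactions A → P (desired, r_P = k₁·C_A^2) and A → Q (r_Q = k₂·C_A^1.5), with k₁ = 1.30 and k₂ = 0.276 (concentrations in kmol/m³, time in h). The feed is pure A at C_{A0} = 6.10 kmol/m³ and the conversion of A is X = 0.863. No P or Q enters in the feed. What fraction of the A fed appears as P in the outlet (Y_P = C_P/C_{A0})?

Exit C_A = C_{A0}(1−X) = 6.10×0.137 = 0.8357 kmol/m³.
A CSTR operates uniformly at the exit composition, giving r_P = 0.9079 and r_Q = 0.2109 (each k·C_A^n at C_A = 0.8357).
Fraction of consumed A going to P: r_P/(r_P+r_Q) = 0.8115.
C_P = 0.8115·C_{A0}·X = 0.8115×6.10×0.863 = 4.27 kmol/m³; Y_P = C_P/C_{A0} = 0.700.

0.700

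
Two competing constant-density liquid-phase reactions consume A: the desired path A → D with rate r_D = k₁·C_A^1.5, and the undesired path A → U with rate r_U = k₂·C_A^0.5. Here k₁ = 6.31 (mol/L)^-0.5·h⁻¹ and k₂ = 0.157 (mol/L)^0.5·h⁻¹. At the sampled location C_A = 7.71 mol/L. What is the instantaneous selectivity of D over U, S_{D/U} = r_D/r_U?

310

S_{D/U} = r_D/r_U = (k₁·C_A^1.5)/(k₂·C_A^0.5) = (k₁/k₂)·C_A.
= (6.31×7.710^1.5) / (0.157×7.710^0.5) = 135.1/0.4359 = 310.
Since the desired path is higher order in A, keeping C_A high (PFR or concentrated feed) favours D.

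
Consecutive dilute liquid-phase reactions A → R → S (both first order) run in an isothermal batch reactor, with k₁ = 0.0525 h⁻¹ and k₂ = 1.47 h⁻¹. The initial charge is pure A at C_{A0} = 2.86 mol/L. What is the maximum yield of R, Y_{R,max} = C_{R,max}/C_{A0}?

0.0316

For a first-order series the maximum intermediate yield is C_{R,max}/C_{A0} = (k₁/k₂)^[k₂/(k₂−k₁)].
= (0.0525/1.47)^(1.47/(1.47−0.0525)) = (0.03571)^(1.037) = 0.03157.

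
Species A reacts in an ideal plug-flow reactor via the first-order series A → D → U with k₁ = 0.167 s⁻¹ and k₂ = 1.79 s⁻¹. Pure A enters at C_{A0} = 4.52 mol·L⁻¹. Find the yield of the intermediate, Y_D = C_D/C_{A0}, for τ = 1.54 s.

0.0730

The intermediate concentration in a first-order A→B→C sequence is C_D = k₁C_{A0}(e^(−k₁τ) − e^(−k₂τ))/(k₂−k₁).
e^(−k₁τ) = e^(−0.167×1.54) = e^(−0.2572) = 0.7732; e^(−k₂τ) = e^(−2.757) = 0.06351.
C_D = 0.167×4.52/(1.79−0.167) × (0.7732−0.06351) = 0.4651×0.7097 = 0.3301 mol·L⁻¹.
Y_D = C_D/C_{A0} = 0.3301/4.52 = 0.0730.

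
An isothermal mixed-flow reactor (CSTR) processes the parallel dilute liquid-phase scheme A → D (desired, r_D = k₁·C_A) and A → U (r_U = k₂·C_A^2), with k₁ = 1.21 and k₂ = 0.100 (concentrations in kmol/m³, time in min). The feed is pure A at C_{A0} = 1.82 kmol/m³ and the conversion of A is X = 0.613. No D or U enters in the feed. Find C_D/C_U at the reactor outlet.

Exit C_A = C_{A0}(1−X) = 1.82×0.387 = 0.7043 kmol/m³.
A CSTR operates uniformly at the exit composition, giving r_D = 0.8523 and r_U = 0.04961 (each k·C_A^n at C_A = 0.7043).
Overall selectivity = C_D/C_U = r_Dτ/(r_Uτ) = r_D/r_U = 17.2.

17.2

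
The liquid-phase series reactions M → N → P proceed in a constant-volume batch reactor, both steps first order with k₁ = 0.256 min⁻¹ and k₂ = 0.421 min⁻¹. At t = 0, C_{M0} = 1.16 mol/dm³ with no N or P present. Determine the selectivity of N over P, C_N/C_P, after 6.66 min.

0.298

For first-order series with pure M initially, C_N(t) = k₁C_{M0}/(k₂−k₁)·(e^(−k₁t) − e^(−k₂t)).
e^(−k₁t) = e^(−0.256×6.66) = e^(−1.705) = 0.1818; e^(−k₂t) = e^(−2.804) = 0.06058.
C_N = 0.256×1.16/(0.421−0.256) × (0.1818−0.06058) = 1.800×0.1212 = 0.2181 mol/dm³.
C_M = C_{M0}e^(−k₁t) = 0.2109 mol/dm³, so C_P = C_{M0}−C_M−C_N = 0.7310 mol/dm³; C_N/C_P = 0.298.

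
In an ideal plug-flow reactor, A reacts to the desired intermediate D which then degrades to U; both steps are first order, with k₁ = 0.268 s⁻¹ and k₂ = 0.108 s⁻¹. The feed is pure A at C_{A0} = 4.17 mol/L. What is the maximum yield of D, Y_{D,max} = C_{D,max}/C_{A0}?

0.541

At the optimum, C_{D,max}/C_{A0} = (k₁/k₂)^[k₂/(k₂−k₁)].
= (0.268/0.108)^(0.108/(0.108−0.268)) = (2.481)^(-0.6750) = 0.5415.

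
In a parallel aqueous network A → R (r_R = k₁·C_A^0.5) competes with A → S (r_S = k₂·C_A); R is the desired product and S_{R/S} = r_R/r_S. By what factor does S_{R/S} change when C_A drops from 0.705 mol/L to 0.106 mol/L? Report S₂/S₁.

S_{R/S} = (k₁/k₂)·C_A^-0.5, so S₂/S₁ = (C_{A,2}/C_{A,1})^-0.5.
= (0.106/0.705)^(-0.5) = (0.1504)^(-0.5) = 2.58.
Selectivity toward R rises as C_A falls — low-concentration operation is favoured.

2.58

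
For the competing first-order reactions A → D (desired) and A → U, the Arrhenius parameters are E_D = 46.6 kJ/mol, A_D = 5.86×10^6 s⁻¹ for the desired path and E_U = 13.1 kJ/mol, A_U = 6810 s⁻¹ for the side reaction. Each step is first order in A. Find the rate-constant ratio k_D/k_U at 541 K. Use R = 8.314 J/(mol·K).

k_D/k_U = (A_D/A_U)·exp[−(E_D−E_U)/(RT)] = (A_D/A_U)·exp[(E_U−E_D)/(RT)].
(E_U−E_D)/(RT) = (13.1−46.6)×10³/(8.314×541) = -33500/4498 = -7.448.
k_D/k_U = (5.86×10^6/6810)·exp(-7.448) = 860.5 × 5.826×10^-4 = 0.501.
Since E_D > E_U, raising the temperature improves selectivity toward D.

0.501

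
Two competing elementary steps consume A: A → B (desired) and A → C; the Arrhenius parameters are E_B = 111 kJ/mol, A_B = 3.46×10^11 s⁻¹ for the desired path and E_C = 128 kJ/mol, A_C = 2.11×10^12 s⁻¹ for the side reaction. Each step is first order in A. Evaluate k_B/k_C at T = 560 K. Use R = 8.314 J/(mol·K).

6.32

k_B/k_C = (A_B/A_C)·exp[−(E_B−E_C)/(RT)] = (A_B/A_C)·exp[(E_C−E_B)/(RT)].
(E_C−E_B)/(RT) = (128−111)×10³/(8.314×560) = 17000/4656 = 3.651.
k_B/k_C = (3.46×10^11/2.11×10^12)·exp(3.651) = 0.1640 × 38.53 = 6.32.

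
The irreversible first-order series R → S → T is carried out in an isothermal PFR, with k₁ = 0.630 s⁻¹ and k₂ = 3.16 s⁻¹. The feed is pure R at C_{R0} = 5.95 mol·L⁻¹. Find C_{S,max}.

For a first-order series the maximum intermediate yield is C_{S,max}/C_{R0} = (k₁/k₂)^[k₂/(k₂−k₁)].
= (0.630/3.16)^(3.16/(3.16−0.630)) = (0.1994)^(1.249) = 0.1334.
C_{S,max} = 0.1334×5.95 = 0.794 mol·L⁻¹.

0.794 mol·L⁻¹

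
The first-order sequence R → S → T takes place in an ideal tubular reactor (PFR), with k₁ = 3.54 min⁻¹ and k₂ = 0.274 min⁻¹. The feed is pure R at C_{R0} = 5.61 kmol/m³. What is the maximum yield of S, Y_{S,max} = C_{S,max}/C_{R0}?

0.807

At the optimum, C_{S,max}/C_{R0} = (k₁/k₂)^[k₂/(k₂−k₁)].
= (3.54/0.274)^(0.274/(0.274−3.54)) = (12.92)^(-0.08389) = 0.8068.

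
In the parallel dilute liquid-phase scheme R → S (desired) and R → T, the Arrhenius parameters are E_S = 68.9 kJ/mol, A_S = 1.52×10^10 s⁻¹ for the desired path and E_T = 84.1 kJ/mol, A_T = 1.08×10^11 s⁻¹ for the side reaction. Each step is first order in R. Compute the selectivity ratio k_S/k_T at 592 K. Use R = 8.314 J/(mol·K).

3.09

Since both paths have the same order in R, the concentration cancels and S_{S/T} = k_S/k_T = (A_S/A_T)·exp[(E_T−E_S)/(RT)].
(E_T−E_S)/(RT) = (84.1−68.9)×10³/(8.314×592) = 15200/4922 = 3.088.
k_S/k_T = (1.52×10^10/1.08×10^11)·exp(3.088) = 0.1407 × 21.94 = 3.09.
Since E_S < E_T, lowering the temperature improves selectivity toward S.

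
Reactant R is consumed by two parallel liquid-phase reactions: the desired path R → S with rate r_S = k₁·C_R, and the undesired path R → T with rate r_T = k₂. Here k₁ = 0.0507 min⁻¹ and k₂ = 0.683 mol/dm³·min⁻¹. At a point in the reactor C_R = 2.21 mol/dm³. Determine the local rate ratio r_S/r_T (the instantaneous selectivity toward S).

S_{S/T} = r_S/r_T = (k₁·C_R)/(k₂) = (k₁/k₂)·C_R.
= (0.0507×2.210) / (0.683) = 0.1120/0.6830 = 0.164.
Since the desired path is higher order in R, keeping C_R high (PFR or concentrated feed) favours S.

0.164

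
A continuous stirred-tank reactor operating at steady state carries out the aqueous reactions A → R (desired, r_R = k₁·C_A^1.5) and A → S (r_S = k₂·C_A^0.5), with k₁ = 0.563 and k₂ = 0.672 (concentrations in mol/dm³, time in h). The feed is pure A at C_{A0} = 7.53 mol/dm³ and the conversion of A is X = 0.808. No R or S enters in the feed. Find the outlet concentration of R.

3.33 mol/dm³

Exit C_A = C_{A0}(1−X) = 7.53×0.192 = 1.446 mol/dm³.
Rates in a CSTR are evaluated at the outlet concentration: r_R = 0.563×1.446^1.5 = 0.9787, r_S = 0.672×1.446^0.5 = 0.8080.
Fraction of consumed A going to R: r_R/(r_R+r_S) = 0.5478.
C_R = 0.5478·C_{A0}·X = 0.5478×7.53×0.808 = 3.33 mol/dm³.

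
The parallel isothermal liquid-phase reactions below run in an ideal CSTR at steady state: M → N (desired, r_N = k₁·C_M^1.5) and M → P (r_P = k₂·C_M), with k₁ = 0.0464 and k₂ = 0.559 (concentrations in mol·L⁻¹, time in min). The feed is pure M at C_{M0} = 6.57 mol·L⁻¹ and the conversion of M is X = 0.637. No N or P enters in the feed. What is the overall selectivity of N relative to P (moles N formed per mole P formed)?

0.128

Exit C_M = C_{M0}(1−X) = 6.57×0.363 = 2.385 mol·L⁻¹.
Rates in a CSTR are evaluated at the outlet concentration: r_N = 0.0464×2.385^1.5 = 0.1709, r_P = 0.559×2.385 = 1.333.
Overall selectivity = C_N/C_P = r_Nτ/(r_Pτ) = r_N/r_P = 0.128.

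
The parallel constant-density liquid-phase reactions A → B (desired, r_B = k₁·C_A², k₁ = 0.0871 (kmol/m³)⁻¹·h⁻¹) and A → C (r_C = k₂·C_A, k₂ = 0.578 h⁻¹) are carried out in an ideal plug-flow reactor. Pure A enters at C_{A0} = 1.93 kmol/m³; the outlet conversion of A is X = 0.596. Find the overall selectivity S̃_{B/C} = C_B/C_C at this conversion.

C_A = C_{A0}(1−X) = 0.7797 kmol/m³.
Along a PFR/batch, dC_C/dC_A = −r_C/(r_B+r_C) = −k₂/(k₂+k₁·C_A).
Integrating from C_{A0} to C_A: C_C = (0.578/0.0871)·ln[(0.578+0.0871·1.93)/(0.578+0.0871·0.780)] = 6.636·ln(0.7461/0.6459) = 0.9569 kmol/m³.
Then C_B = (C_{A0}−C_A) − C_C = 1.150 − 0.9569 = 0.1934 kmol/m³.
S̃_{B/C} = C_B/C_C = 0.1934/0.9569 = 0.202.

0.202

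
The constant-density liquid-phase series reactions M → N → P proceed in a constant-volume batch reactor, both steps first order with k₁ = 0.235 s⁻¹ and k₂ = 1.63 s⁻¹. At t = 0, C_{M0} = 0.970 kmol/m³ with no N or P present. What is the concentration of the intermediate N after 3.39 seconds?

0.0730 kmol/m³

For first-order series with pure M initially, C_N(t) = k₁C_{M0}/(k₂−k₁)·(e^(−k₁t) − e^(−k₂t)).
e^(−k₁t) = e^(−0.235×3.39) = e^(−0.7966) = 0.4508; e^(−k₂t) = e^(−5.526) = 0.003983.
C_N = 0.235×0.970/(1.63−0.235) × (0.4508−0.003983) = 0.1634×0.4469 = 0.07302 kmol/m³.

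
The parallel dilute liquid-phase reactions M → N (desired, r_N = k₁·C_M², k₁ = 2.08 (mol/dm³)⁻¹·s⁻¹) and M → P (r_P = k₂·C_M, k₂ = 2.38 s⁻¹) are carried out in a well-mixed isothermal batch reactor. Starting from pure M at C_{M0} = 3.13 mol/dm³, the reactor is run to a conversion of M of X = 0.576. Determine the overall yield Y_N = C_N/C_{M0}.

C_M = C_{M0}(1−X) = 1.327 mol/dm³.
Along a PFR/batch, dC_P/dC_M = −r_P/(r_N+r_P) = −k₂/(k₂+k₁·C_M).
Integrating from C_{M0} to C_M: C_P = (2.38/2.08)·ln[(2.38+2.08·3.13)/(2.38+2.08·1.33)] = 1.144·ln(8.890/5.140) = 0.6269 mol/dm³.
Then C_N = (C_{M0}−C_M) − C_P = 1.803 − 0.6269 = 1.176 mol/dm³.
Y_N = C_N/C_{M0} = 1.176/3.13 = 0.376.

0.376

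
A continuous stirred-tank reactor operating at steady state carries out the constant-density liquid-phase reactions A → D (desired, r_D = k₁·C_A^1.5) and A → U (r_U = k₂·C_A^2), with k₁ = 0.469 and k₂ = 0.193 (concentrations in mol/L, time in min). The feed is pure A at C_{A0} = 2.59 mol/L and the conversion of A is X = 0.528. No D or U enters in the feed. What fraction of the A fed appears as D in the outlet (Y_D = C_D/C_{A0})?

Exit C_A = C_{A0}(1−X) = 2.59×0.472 = 1.222 mol/L.
A CSTR operates uniformly at the exit composition, giving r_D = 0.6339 and r_U = 0.2884 (each k·C_A^n at C_A = 1.222).
Fraction of consumed A going to D: r_D/(r_D+r_U) = 0.6873.
C_D = 0.6873·C_{A0}·X = 0.6873×2.59×0.528 = 0.940 mol/L; Y_D = C_D/C_{A0} = 0.363.

0.363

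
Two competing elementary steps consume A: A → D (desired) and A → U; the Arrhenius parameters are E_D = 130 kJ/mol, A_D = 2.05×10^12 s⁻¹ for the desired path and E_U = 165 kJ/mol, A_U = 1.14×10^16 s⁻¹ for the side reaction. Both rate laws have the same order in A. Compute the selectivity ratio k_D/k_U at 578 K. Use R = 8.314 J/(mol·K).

0.262

k_D/k_U = (A_D/A_U)·exp[−(E_D−E_U)/(RT)] = (A_D/A_U)·exp[(E_U−E_D)/(RT)].
(E_U−E_D)/(RT) = (165−130)×10³/(8.314×578) = 35000/4805 = 7.283.
k_D/k_U = (2.05×10^12/1.14×10^16)·exp(7.283) = 1.798×10^-4 × 1456 = 0.262.
Since E_D < E_U, lowering the temperature improves selectivity toward D.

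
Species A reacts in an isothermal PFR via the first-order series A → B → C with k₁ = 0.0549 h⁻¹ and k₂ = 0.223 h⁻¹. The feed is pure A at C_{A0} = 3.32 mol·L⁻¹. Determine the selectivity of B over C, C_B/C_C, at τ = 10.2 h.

0.555

For first-order series with pure A initially, C_B(τ) = k₁C_{A0}/(k₂−k₁)·(e^(−k₁τ) − e^(−k₂τ)).
e^(−k₁τ) = e^(−0.0549×10.2) = e^(−0.5600) = 0.5712; e^(−k₂τ) = e^(−2.275) = 0.1028.
C_B = 0.0549×3.32/(0.223−0.0549) × (0.5712−0.1028) = 1.084×0.4684 = 0.5079 mol·L⁻¹.
C_A = C_{A0}e^(−k₁τ) = 1.896 mol·L⁻¹, so C_C = C_{A0}−C_A−C_B = 0.9157 mol·L⁻¹; C_B/C_C = 0.555.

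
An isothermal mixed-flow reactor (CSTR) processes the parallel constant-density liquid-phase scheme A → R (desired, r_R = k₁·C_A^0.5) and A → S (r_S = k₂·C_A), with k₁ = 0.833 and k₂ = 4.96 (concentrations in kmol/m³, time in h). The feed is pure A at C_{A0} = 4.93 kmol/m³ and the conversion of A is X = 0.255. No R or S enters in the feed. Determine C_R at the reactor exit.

Exit C_A = C_{A0}(1−X) = 4.93×0.745 = 3.673 kmol/m³.
Rates in a CSTR are evaluated at the outlet concentration: r_R = 0.833×3.673^0.5 = 1.596, r_S = 4.96×3.673 = 18.22.
Fraction of consumed A going to R: r_R/(r_R+r_S) = 0.08057.
C_R = 0.08057·C_{A0}·X = 0.08057×4.93×0.255 = 0.101 kmol/m³.

0.101 kmol/m³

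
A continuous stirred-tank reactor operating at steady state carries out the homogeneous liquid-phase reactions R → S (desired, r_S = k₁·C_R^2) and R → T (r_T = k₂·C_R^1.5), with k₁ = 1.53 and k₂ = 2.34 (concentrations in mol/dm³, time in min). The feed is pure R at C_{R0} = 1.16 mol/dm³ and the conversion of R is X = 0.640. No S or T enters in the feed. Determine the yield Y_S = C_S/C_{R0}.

0.190

Exit C_R = C_{R0}(1−X) = 1.16×0.360 = 0.4176 mol/dm³.
A CSTR operates uniformly at the exit composition, giving r_S = 0.2668 and r_T = 0.6315 (each k·C_R^n at C_R = 0.4176).
Fraction of consumed R going to S: r_S/(r_S+r_T) = 0.2970.
C_S = 0.2970·C_{R0}·X = 0.2970×1.16×0.640 = 0.221 mol/dm³; Y_S = C_S/C_{R0} = 0.190.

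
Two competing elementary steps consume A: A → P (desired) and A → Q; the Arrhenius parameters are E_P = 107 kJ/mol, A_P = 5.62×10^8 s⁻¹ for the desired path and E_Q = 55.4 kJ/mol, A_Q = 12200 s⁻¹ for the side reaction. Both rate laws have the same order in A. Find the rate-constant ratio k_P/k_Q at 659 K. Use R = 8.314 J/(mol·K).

With equal orders, S_{P/Q} = k_P/k_Q = (A_P/A_Q)·exp[(E_Q−E_P)/(RT)].
(E_Q−E_P)/(RT) = (55.4−107)×10³/(8.314×659) = -51600/5479 = -9.418.
k_P/k_Q = (5.62×10^8/12200)·exp(-9.418) = 46066 × 8.126×10^-5 = 3.74.

3.74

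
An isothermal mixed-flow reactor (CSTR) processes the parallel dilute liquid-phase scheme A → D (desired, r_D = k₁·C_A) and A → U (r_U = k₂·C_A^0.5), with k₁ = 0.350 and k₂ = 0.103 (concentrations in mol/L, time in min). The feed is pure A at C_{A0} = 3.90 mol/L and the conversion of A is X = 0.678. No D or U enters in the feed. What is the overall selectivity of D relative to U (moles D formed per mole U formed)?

Exit C_A = C_{A0}(1−X) = 3.90×0.322 = 1.256 mol/L.
A CSTR operates uniformly at the exit composition, giving r_D = 0.4395 and r_U = 0.1154 (each k·C_A^n at C_A = 1.256).
Overall selectivity = C_D/C_U = r_Dτ/(r_Uτ) = r_D/r_U = 3.81.

3.81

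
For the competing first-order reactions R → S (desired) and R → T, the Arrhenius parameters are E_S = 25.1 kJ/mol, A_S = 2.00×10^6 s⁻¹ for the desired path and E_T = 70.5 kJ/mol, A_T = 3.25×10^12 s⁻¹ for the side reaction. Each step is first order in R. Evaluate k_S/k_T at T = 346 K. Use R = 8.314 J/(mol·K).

4.40

k_S/k_T = (A_S/A_T)·exp[−(E_S−E_T)/(RT)] = (A_S/A_T)·exp[(E_T−E_S)/(RT)].
(E_T−E_S)/(RT) = (70.5−25.1)×10³/(8.314×346) = 45400/2877 = 15.78.
k_S/k_T = (2.00×10^6/3.25×10^12)·exp(15.78) = 6.154×10^-7 × 7.148×10^6 = 4.40.
Since E_S < E_T, lowering the temperature improves selectivity toward S.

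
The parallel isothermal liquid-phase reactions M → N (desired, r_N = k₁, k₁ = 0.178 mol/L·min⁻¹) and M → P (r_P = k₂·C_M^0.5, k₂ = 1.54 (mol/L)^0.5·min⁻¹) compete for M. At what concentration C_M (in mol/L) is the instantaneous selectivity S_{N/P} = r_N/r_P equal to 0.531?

0.0474 mol/L

S_{N/P} = (k₁/k₂)·C_M^-0.5 ⇒ C_M = (S·k₂/k₁)^(-2).
= (0.531×1.54/0.178)^(-2) = (4.594)^(-2) = 0.0474 mol/L.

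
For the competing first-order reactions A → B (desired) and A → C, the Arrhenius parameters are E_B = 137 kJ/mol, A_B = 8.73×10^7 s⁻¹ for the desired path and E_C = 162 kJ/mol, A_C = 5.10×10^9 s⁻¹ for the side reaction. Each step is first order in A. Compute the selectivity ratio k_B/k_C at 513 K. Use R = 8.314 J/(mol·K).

6.01

k_B/k_C = (A_B/A_C)·exp[−(E_B−E_C)/(RT)] = (A_B/A_C)·exp[(E_C−E_B)/(RT)].
(E_C−E_B)/(RT) = (162−137)×10³/(8.314×513) = 25000/4265 = 5.862.
k_B/k_C = (8.73×10^7/5.10×10^9)·exp(5.862) = 0.01712 × 351.3 = 6.01.
Since E_B < E_C, lowering the temperature improves selectivity toward B.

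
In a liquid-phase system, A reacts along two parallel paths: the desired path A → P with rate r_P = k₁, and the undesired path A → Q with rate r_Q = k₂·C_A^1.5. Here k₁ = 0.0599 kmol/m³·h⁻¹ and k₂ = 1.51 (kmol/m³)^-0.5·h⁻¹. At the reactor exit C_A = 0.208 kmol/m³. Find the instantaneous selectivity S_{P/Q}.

S_{P/Q} = r_P/r_Q = (k₁)/(k₂·C_A^1.5) = (k₁/k₂)·C_A^-1.5.
= (0.0599) / (1.51×0.2080^1.5) = 0.05990/0.1432 = 0.418.

0.418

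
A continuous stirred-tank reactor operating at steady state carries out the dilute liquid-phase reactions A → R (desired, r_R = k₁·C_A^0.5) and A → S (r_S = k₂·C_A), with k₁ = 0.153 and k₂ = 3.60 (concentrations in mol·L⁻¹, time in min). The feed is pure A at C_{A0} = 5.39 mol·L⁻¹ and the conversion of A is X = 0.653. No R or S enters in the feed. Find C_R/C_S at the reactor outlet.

Exit C_A = C_{A0}(1−X) = 5.39×0.347 = 1.870 mol·L⁻¹.
Rates in a CSTR are evaluated at the outlet concentration: r_R = 0.153×1.870^0.5 = 0.2092, r_S = 3.60×1.870 = 6.733.
Overall selectivity = C_R/C_S = r_Rτ/(r_Sτ) = r_R/r_S = 0.0311.

0.0311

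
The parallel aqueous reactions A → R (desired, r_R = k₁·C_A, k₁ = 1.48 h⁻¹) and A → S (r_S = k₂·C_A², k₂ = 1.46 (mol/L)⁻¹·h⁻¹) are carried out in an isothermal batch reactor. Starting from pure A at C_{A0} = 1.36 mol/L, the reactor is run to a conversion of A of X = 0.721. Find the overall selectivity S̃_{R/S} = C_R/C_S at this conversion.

1.23

C_A = C_{A0}(1−X) = 0.3794 mol/L.
Along a PFR/batch, dC_R/dC_A = −r_R/(r_R+r_S) = −k₁/(k₁+k₂·C_A).
Integrating from C_{A0} to C_A: C_R = (1.48/1.46)·ln[(1.48+1.46·1.36)/(1.48+1.46·0.379)] = 1.014·ln(3.466/2.034) = 0.5402 mol/L.
C_S = (C_{A0}−C_A)−C_R = 0.4404 mol/L; S̃_{R/S} = 0.5402/0.4404 = 1.23.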